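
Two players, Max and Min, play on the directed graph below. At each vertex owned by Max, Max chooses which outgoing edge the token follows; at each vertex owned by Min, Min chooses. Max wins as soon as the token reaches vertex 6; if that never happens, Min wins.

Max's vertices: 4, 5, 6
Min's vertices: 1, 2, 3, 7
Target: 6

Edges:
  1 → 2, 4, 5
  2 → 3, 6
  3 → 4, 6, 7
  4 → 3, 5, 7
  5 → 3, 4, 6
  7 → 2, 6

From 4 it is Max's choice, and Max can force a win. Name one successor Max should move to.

5

A0 = {6}
A1: add {5} — 5 (Max) has 5→6.
A2: add {4} — 4 (Max) has 4→5.
A3 = A2; e.g. 1 (Min) can still go to 2. Fixed point.
From 4, successor 5 is in the attractor (rank 1); the other successors 3, 7 are not.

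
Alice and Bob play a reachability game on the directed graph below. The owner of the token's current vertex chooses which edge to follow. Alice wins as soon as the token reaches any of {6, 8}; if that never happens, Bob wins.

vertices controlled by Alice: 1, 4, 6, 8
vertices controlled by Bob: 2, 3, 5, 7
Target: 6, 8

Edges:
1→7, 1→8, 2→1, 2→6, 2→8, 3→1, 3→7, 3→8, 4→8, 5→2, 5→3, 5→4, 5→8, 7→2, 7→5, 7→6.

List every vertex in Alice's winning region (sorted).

1, 2, 4, 6, 8

A0 = {6, 8}
A1: add {1, 4} — 1 (Alice) has 1→8; 4 (Alice) has 4→8.
A2: add {2} — 2 (Bob): all of {1, 6, 8} already in.
A3 = A2; e.g. 3 (Bob) can still go to 7. Fixed point.
Alice's winning region = {1, 2, 4, 6, 8}.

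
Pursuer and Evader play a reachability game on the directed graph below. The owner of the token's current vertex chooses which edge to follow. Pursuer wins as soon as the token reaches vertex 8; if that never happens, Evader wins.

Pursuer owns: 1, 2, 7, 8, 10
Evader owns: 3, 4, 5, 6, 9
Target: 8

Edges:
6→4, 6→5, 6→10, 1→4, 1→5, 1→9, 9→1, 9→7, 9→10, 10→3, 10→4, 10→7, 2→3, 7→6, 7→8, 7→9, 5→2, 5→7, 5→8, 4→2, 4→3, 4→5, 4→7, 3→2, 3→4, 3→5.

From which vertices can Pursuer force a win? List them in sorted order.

A0 = {8}
A1: add {7} — 7 (Pursuer) has 7→8.
A2: add {10} — 10 (Pursuer) has 10→7.
A3 = A2; e.g. 1 (Pursuer) has no edge into A2. Fixed point.
Pursuer's winning region = {7, 8, 10}.

7, 8, 10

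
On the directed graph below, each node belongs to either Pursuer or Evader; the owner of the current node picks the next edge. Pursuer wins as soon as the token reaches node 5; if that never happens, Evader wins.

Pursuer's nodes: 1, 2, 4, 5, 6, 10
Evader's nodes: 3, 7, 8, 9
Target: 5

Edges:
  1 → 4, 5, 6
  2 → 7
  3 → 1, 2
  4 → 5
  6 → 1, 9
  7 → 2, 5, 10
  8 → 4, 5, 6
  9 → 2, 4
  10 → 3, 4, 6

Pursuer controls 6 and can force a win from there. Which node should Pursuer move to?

1

A0 = {5}
A1: add {1, 4} — 1 (Pursuer) has 1→5; 4 (Pursuer) has 4→5.
A2: add {6, 10} — 6 (Pursuer) has 6→1; 10 (Pursuer) has 10→4.
A3: add {8} — 8 (Evader): all of {4, 5, 6} already in.
A4 = A3; e.g. 2 (Pursuer) has no edge into A3. Fixed point.
From 6, successor 1 is in the attractor (rank 1); the other successor 9 is not.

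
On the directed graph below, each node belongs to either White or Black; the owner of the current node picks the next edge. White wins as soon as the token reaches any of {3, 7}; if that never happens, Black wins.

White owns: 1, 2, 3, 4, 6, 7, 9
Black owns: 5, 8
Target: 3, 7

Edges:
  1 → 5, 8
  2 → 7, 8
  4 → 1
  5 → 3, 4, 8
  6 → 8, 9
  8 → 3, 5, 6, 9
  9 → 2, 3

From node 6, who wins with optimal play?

A0 = {3, 7}
A1: add {2, 9} — 2 (White) has 2→7; 9 (White) has 9→3.
A2: add {6} — 6 (White) has 6→9.
A3 = A2; e.g. 1 (White) has no edge into A2. Fixed point.
6 ∈ A2, so White can force the target.

White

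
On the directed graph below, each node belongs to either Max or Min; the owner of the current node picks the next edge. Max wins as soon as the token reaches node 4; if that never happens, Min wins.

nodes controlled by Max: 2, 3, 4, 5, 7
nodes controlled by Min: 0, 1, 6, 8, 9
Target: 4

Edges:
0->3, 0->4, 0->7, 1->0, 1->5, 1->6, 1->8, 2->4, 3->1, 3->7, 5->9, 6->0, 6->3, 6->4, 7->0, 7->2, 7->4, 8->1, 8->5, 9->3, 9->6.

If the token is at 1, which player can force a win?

A0 = {4}
A1: add {2, 7} — 2 (Max) has 2→4; 7 (Max) has 7→4.
A2: add {3} — 3 (Max) has 3→7.
A3: add {0} — 0 (Min): all of {3, 4, 7} already in.
A4: add {6} — 6 (Min): all of {0, 3, 4} already in.
A5: add {9} — 9 (Min): all of {3, 6} already in.
A6: add {5} — 5 (Max) has 5→9.
A7 = A6; e.g. 1 (Min) can still go to 8. Fixed point.
1 never enters the attractor, so Min can avoid the target forever.

Min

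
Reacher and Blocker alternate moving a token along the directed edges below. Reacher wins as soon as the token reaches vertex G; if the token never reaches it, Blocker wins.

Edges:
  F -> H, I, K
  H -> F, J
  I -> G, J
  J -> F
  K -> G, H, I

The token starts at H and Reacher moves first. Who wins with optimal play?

Track states (vertex, player-to-move).
A0 = {(G,Reacher), (G,Blocker)}
A1: add {(I,Reacher), (K,Reacher)}.
A2 = A1; e.g. (F,Reacher) stays out. (H,Reacher) never enters ⇒ Blocker avoids the target.

Blocker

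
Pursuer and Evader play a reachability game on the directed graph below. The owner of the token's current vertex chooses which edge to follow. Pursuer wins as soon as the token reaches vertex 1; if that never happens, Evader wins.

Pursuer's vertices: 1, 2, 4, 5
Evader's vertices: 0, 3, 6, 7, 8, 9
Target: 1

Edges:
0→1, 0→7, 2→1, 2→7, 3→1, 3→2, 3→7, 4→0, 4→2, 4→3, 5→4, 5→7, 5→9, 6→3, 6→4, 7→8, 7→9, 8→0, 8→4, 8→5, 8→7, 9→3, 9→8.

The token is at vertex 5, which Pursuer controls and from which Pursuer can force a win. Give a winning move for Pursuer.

A0 = {1}
A1: add {2} — 2 (Pursuer) has 2→1.
A2: add {4} — 4 (Pursuer) has 4→2.
A3: add {5} — 5 (Pursuer) has 5→4.
A4 = A3; e.g. 0 (Evader) can still go to 7. Fixed point.
From 5, successor 4 is in the attractor (rank 2); the other successors 7, 9 are not.

4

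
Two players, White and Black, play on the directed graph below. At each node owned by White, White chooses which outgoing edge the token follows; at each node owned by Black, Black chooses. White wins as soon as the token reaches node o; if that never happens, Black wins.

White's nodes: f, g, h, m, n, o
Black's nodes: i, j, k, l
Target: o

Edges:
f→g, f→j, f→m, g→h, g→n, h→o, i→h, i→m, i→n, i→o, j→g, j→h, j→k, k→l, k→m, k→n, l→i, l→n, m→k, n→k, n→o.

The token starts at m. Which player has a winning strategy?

Black

A0 = {o}
A1: add {h, n} — h (White) has h→o; n (White) has n→o.
A2: add {g} — g (White) has g→h.
A3: add {f} — f (White) has f→g.
A4 = A3; e.g. i (Black) can still go to m. Fixed point.
m never enters the attractor, so Black can avoid the target forever.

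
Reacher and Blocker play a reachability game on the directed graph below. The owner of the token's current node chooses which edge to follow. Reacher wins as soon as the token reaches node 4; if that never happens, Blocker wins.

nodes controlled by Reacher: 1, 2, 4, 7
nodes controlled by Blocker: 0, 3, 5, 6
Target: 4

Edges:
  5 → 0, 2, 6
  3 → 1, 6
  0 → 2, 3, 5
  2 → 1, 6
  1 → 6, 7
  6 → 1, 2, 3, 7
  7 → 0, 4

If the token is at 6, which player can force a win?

Blocker

A0 = {4}
A1: add {7} — 7 (Reacher) has 7→4.
A2: add {1} — 1 (Reacher) has 1→7.
A3: add {2} — 2 (Reacher) has 2→1.
A4 = A3; e.g. 0 (Blocker) can still go to 3. Fixed point.
6 never enters the attractor, so Blocker can avoid the target forever.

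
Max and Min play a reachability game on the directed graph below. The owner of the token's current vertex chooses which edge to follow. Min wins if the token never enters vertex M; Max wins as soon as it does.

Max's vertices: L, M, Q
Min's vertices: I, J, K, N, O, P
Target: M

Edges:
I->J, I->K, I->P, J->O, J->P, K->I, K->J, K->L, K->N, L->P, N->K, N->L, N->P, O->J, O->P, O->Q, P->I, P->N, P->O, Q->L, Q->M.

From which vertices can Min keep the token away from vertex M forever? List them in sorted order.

A0 = {M}
A1: add {Q} — Q (Max) has Q→M.
A2 = A1; e.g. I (Min) can still go to J. Fixed point.
Max's attractor = {M, Q}; Min avoids the target exactly from the complement.

I, J, K, L, N, O, P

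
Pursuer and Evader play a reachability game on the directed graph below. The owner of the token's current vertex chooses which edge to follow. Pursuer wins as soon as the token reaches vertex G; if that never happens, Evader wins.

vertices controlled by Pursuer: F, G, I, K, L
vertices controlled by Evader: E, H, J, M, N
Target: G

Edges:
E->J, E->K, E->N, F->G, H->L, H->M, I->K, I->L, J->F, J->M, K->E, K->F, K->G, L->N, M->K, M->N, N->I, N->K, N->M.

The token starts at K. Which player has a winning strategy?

A0 = {G}
A1: add {F, K} — F (Pursuer) has F→G; K (Pursuer) has K→G.
K ∈ A1, so Pursuer can force the target.

Pursuer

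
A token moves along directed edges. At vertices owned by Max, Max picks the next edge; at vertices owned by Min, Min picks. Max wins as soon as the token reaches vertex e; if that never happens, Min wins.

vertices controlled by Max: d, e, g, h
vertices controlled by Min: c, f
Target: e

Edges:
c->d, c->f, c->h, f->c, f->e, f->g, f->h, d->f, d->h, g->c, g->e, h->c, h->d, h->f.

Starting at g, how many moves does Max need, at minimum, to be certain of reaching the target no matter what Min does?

A0 = {e}
A1: add {g} — g (Max) has g→e.
A2 = A1; e.g. c (Min) can still go to d. Fixed point.
g enters the attractor at level 1, so Max can force the target in 1 move from there.

1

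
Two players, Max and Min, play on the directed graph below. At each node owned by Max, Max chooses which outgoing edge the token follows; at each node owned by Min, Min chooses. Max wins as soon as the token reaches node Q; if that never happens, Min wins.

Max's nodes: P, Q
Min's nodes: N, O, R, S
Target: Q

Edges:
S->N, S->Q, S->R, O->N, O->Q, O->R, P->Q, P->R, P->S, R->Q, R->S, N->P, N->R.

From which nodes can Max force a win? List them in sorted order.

P, Q

A0 = {Q}
A1: add {P} — P (Max) has P→Q.
A2 = A1; e.g. N (Min) can still go to R. Fixed point.
Max's winning region = {P, Q}.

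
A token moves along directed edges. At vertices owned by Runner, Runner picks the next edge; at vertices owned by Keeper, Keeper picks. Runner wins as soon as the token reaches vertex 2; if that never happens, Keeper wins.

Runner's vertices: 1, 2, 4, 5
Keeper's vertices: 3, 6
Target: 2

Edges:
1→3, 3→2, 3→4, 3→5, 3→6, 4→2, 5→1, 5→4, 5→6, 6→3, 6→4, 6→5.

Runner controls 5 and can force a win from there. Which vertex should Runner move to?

4

A0 = {2}
A1: add {4} — 4 (Runner) has 4→2.
A2: add {5} — 5 (Runner) has 5→4.
A3 = A2; e.g. 1 (Runner) has no edge into A2. Fixed point.
From 5, successor 4 is in the attractor (rank 1); the other successors 1, 6 are not.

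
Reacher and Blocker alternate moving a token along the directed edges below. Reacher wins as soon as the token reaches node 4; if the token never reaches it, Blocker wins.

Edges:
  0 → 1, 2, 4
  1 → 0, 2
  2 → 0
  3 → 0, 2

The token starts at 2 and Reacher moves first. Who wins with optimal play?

Track states (vertex, player-to-move).
A0 = {(4,Reacher), (4,Blocker)}
A1: add {(0,Reacher)}.
A2: add {(2,Blocker)}.
A3: add {(1,Reacher), (3,Reacher)}.
A4 = A3; e.g. (0,Blocker) stays out. (2,Reacher) never enters ⇒ Blocker avoids the target.

Blocker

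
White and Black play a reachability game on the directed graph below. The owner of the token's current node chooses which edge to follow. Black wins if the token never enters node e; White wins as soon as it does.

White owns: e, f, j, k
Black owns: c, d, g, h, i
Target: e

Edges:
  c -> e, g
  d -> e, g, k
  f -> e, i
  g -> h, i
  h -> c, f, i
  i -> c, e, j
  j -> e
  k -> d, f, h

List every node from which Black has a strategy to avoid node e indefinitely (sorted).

A0 = {e}
A1: add {f, j} — f (White) has f→e; j (White) has j→e.
A2: add {k} — k (White) has k→f.
A3 = A2; e.g. c (Black) can still go to g. Fixed point.
White's attractor = {e, f, j, k}; Black avoids the target exactly from the complement.

c, d, g, h, i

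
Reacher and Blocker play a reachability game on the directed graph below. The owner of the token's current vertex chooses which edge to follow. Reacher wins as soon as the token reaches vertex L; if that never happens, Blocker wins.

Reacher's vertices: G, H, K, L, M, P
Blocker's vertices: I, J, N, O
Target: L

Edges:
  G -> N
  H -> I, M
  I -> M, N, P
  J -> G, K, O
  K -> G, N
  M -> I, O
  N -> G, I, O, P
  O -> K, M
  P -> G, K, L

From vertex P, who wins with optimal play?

A0 = {L}
A1: add {P} — P (Reacher) has P→L.
A2 = A1; e.g. G (Reacher) has no edge into A1. Fixed point.
P ∈ A1, so Reacher can force the target.

Reacher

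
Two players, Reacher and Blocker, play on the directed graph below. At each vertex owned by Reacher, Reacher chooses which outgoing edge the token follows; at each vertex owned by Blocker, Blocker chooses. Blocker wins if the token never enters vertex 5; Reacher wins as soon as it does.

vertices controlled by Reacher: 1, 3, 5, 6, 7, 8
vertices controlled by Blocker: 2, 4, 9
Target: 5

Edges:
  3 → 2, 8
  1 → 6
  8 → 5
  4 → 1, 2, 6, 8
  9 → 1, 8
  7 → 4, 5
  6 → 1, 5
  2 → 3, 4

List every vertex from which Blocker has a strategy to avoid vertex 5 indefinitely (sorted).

A0 = {5}
A1: add {6, 7, 8} — 6 (Reacher) has 6→5; 7 (Reacher) has 7→5; 8 (Reacher) has 8→5.
A2: add {1, 3} — 1 (Reacher) has 1→6; 3 (Reacher) has 3→8.
A3: add {9} — 9 (Blocker): all of {1, 8} already in.
A4 = A3; e.g. 2 (Blocker) can still go to 4. Fixed point.
Reacher's attractor = {1, 3, 5, 6, 7, 8, 9}; Blocker avoids the target exactly from the complement.

2, 4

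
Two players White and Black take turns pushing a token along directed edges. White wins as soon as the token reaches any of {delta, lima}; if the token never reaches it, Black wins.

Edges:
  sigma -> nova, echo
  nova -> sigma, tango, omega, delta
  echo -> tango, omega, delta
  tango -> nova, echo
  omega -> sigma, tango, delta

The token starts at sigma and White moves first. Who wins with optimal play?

Track states (vertex, player-to-move).
A0 = {(lima,White), (lima,Black), (delta,White), (delta,Black)}
A1: add {(nova,White), (echo,White), (omega,White)}.
A2: add {(sigma,Black), (tango,Black)}.
A3 = A2; e.g. (sigma,White) stays out. (sigma,White) never enters ⇒ Black avoids the target.

Black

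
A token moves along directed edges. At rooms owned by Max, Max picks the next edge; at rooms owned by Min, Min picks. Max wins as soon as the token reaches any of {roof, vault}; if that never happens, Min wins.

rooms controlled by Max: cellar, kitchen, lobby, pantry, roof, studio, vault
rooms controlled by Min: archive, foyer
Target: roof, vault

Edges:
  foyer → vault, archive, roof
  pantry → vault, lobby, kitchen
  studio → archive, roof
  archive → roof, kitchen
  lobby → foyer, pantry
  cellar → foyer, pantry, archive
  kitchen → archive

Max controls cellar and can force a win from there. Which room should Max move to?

A0 = {roof, vault}
A1: add {pantry, studio} — pantry (Max) has pantry→vault; studio (Max) has studio→roof.
A2: add {cellar, lobby} — lobby (Max) has lobby→pantry; cellar (Max) has cellar→pantry.
A3 = A2; e.g. foyer (Min) can still go to archive. Fixed point.
From cellar, successor pantry is in the attractor (rank 1); the other successors archive, foyer are not.

pantry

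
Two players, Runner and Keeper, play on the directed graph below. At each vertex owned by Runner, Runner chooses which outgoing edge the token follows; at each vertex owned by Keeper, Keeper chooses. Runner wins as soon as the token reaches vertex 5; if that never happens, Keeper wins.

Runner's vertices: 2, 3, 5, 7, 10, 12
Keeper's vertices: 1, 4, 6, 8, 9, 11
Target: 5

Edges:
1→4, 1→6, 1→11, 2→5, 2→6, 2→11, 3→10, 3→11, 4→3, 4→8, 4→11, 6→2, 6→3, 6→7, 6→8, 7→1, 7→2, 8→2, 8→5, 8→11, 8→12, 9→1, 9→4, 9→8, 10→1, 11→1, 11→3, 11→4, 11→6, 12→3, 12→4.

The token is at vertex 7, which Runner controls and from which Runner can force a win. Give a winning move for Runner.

A0 = {5}
A1: add {2} — 2 (Runner) has 2→5.
A2: add {7} — 7 (Runner) has 7→2.
A3 = A2; e.g. 1 (Keeper) can still go to 4. Fixed point.
From 7, successor 2 is in the attractor (rank 1); the other successor 1 is not.

2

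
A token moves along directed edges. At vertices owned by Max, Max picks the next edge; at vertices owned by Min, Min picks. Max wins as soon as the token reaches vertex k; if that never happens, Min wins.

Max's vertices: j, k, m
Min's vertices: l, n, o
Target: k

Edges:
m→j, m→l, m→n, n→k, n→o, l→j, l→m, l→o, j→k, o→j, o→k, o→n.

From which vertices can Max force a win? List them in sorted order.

A0 = {k}
A1: add {j} — j (Max) has j→k.
A2: add {m} — m (Max) has m→j.
A3 = A2; e.g. l (Min) can still go to o. Fixed point.
Max's winning region = {j, k, m}.

j, k, m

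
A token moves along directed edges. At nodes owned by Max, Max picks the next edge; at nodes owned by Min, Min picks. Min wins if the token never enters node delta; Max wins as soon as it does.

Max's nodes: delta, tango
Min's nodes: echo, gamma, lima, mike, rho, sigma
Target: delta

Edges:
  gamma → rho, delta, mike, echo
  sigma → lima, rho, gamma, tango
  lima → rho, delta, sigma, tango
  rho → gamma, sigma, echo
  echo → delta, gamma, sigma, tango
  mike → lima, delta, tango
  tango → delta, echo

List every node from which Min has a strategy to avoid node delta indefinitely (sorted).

A0 = {delta}
A1: add {tango} — tango (Max) has tango→delta.
A2 = A1; e.g. lima (Min) can still go to rho. Fixed point.
Max's attractor = {delta, tango}; Min avoids the target exactly from the complement.

echo, gamma, lima, mike, rho, sigma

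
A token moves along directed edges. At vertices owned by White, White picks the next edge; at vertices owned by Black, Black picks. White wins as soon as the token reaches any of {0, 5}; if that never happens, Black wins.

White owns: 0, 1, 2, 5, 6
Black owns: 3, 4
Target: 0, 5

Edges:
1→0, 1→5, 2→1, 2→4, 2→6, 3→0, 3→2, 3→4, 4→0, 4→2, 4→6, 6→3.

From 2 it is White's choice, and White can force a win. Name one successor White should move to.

A0 = {0, 5}
A1: add {1} — 1 (White) has 1→0.
A2: add {2} — 2 (White) has 2→1.
A3 = A2; e.g. 3 (Black) can still go to 4. Fixed point.
From 2, successor 1 is in the attractor (rank 1); the other successors 4, 6 are not.

1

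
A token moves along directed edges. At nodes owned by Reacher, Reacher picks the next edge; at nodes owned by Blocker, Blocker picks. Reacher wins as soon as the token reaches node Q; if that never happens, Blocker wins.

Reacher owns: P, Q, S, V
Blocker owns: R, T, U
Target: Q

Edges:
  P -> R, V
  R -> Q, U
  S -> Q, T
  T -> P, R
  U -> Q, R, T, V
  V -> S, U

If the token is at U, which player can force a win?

A0 = {Q}
A1: add {S} — S (Reacher) has S→Q.
A2: add {V} — V (Reacher) has V→S.
A3: add {P} — P (Reacher) has P→V.
A4 = A3; e.g. R (Blocker) can still go to U. Fixed point.
U never enters the attractor, so Blocker can avoid the target forever.

Blocker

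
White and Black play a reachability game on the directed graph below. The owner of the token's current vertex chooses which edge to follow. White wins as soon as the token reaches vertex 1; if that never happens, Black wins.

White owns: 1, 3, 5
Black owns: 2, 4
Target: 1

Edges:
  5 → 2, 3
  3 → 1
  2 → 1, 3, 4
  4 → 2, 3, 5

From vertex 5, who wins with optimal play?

A0 = {1}
A1: add {3} — 3 (White) has 3→1.
A2: add {5} — 5 (White) has 5→3.
A3 = A2; e.g. 2 (Black) can still go to 4. Fixed point.
5 ∈ A2, so White can force the target.

White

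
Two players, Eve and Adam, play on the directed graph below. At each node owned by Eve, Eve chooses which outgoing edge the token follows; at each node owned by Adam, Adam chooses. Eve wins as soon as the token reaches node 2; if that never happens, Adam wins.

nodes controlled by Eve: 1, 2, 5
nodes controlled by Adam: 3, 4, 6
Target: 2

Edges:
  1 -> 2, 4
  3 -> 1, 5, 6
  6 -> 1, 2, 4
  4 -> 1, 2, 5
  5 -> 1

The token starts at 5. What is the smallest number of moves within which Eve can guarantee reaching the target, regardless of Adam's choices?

2

A0 = {2}
A1: add {1} — 1 (Eve) has 1→2.
A2: add {5} — 5 (Eve) has 5→1.
5 enters the attractor at level 2, so Eve can force the target in 2 moves from there.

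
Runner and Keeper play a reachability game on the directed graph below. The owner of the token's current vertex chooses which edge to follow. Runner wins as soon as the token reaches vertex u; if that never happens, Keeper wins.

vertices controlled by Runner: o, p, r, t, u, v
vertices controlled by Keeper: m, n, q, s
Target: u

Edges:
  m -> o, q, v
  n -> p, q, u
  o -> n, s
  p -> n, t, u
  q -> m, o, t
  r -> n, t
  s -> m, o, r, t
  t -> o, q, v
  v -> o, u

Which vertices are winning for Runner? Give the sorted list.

A0 = {u}
A1: add {p, v} — p (Runner) has p→u; v (Runner) has v→u.
A2: add {t} — t (Runner) has t→v.
A3: add {r} — r (Runner) has r→t.
A4 = A3; e.g. m (Keeper) can still go to o. Fixed point.
Runner's winning region = {p, r, t, u, v}.

p, r, t, u, v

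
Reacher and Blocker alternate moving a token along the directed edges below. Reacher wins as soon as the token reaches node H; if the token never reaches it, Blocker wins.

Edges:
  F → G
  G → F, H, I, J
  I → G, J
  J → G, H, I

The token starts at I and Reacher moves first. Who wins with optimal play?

Blocker

Track states (vertex, player-to-move).
A0 = {(H,Reacher), (H,Blocker)}
A1: add {(G,Reacher), (J,Reacher)}.
A2: add {(F,Blocker), (I,Blocker)}.
A3 = A2; e.g. (F,Reacher) stays out. (I,Reacher) never enters ⇒ Blocker avoids the target.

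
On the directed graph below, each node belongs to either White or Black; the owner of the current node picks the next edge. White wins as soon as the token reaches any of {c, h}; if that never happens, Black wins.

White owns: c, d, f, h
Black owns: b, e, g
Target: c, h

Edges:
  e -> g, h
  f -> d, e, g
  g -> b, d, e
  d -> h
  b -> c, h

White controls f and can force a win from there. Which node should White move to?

A0 = {c, h}
A1: add {b, d} — b (Black): all of {c, h} already in; d (White) has d→h.
A2: add {f} — f (White) has f→d.
A3 = A2; e.g. e (Black) can still go to g. Fixed point.
From f, successor d is in the attractor (rank 1); the other successors e, g are not.

d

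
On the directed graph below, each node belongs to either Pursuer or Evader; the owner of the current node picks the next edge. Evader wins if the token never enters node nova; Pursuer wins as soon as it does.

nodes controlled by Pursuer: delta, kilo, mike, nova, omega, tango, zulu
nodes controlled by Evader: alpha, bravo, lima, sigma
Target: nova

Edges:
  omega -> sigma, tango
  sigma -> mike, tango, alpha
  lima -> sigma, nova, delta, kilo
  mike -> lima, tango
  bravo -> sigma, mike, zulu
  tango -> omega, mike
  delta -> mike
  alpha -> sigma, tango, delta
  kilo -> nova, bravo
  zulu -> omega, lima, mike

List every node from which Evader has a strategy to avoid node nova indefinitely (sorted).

A0 = {nova}
A1: add {kilo} — kilo (Pursuer) has kilo→nova.
A2 = A1; e.g. omega (Pursuer) has no edge into A1. Fixed point.
Pursuer's attractor = {kilo, nova}; Evader avoids the target exactly from the complement.

alpha, bravo, delta, lima, mike, omega, sigma, tango, zulu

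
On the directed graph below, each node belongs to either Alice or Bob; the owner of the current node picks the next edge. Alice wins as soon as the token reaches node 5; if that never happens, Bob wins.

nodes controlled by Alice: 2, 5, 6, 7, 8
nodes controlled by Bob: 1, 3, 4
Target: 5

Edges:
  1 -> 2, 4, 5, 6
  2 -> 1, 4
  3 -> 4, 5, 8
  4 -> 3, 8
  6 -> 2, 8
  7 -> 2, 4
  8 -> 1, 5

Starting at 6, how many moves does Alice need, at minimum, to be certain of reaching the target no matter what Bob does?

2

A0 = {5}
A1: add {8} — 8 (Alice) has 8→5.
A2: add {6} — 6 (Alice) has 6→8.
A3 = A2; e.g. 1 (Bob) can still go to 2. Fixed point.
6 enters the attractor at level 2, so Alice can force the target in 2 moves from there.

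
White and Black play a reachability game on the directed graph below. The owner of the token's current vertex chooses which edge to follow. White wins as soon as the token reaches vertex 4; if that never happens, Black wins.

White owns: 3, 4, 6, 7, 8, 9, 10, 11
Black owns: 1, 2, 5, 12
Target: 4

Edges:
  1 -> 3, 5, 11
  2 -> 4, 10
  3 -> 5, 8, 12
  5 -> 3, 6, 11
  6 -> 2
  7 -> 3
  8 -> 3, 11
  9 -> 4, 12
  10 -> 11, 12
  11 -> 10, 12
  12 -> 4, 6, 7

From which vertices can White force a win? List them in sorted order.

4, 9

A0 = {4}
A1: add {9} — 9 (White) has 9→4.
A2 = A1; e.g. 1 (Black) can still go to 3. Fixed point.
White's winning region = {4, 9}.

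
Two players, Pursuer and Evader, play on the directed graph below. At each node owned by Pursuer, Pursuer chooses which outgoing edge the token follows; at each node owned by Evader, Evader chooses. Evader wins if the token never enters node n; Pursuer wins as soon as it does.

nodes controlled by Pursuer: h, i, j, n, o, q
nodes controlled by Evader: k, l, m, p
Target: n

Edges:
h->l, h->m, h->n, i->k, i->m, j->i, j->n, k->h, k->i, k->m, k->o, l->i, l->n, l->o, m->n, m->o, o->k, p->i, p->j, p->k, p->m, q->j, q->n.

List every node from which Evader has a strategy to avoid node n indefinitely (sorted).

i, k, l, m, o, p

A0 = {n}
A1: add {h, j, q} — h (Pursuer) has h→n; j (Pursuer) has j→n; q (Pursuer) has q→n.
A2 = A1; e.g. i (Pursuer) has no edge into A1. Fixed point.
Pursuer's attractor = {h, j, n, q}; Evader avoids the target exactly from the complement.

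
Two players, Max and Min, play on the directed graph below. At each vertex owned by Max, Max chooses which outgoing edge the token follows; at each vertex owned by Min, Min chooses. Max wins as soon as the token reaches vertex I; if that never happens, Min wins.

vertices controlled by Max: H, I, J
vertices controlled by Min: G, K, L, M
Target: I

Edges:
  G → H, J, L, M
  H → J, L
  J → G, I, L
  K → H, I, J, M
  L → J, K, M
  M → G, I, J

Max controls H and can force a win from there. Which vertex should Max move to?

A0 = {I}
A1: add {J} — J (Max) has J→I.
A2: add {H} — H (Max) has H→J.
A3 = A2; e.g. G (Min) can still go to L. Fixed point.
From H, successor J is in the attractor (rank 1); the other successor L is not.

J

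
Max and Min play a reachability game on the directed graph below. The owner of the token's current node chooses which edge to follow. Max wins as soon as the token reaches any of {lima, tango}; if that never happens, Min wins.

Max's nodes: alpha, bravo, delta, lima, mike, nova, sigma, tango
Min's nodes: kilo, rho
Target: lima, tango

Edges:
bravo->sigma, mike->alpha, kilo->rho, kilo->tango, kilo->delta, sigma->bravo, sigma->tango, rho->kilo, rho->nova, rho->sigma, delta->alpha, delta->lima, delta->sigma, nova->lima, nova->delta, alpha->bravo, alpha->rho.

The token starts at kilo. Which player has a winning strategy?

Min

A0 = {lima, tango}
A1: add {delta, nova, sigma} — nova (Max) has nova→lima; sigma (Max) has sigma→tango; delta (Max) has delta→lima.
A2: add {bravo} — bravo (Max) has bravo→sigma.
A3: add {alpha} — alpha (Max) has alpha→bravo.
A4: add {mike} — mike (Max) has mike→alpha.
A5 = A4; e.g. kilo (Min) can still go to rho. Fixed point.
kilo never enters the attractor, so Min can avoid the target forever.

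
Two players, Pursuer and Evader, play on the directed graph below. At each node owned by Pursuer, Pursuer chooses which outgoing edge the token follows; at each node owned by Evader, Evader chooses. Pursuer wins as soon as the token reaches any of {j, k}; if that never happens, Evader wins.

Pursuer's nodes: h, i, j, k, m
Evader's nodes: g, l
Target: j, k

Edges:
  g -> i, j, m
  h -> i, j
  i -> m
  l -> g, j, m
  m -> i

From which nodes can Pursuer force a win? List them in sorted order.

h, j, k

A0 = {j, k}
A1: add {h} — h (Pursuer) has h→j.
A2 = A1; e.g. g (Evader) can still go to i. Fixed point.
Pursuer's winning region = {h, j, k}.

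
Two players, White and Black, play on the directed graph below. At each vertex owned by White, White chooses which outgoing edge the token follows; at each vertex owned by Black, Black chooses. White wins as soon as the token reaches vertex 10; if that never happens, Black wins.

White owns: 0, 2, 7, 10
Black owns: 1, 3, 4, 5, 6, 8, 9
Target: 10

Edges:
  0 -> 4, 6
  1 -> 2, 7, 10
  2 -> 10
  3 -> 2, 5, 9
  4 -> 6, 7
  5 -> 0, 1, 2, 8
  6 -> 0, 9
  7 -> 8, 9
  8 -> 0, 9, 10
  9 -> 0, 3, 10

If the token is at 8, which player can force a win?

Black

A0 = {10}
A1: add {2} — 2 (White) has 2→10.
A2 = A1; e.g. 0 (White) has no edge into A1. Fixed point.
8 never enters the attractor, so Black can avoid the target forever.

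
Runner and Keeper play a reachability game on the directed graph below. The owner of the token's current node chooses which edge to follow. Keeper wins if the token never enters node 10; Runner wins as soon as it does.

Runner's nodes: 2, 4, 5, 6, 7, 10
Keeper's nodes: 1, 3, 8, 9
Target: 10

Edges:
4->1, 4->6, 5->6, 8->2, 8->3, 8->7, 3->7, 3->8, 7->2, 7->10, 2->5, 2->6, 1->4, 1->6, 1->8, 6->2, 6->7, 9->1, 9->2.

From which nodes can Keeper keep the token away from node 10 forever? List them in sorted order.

A0 = {10}
A1: add {7} — 7 (Runner) has 7→10.
A2: add {6} — 6 (Runner) has 6→7.
A3: add {2, 4, 5} — 2 (Runner) has 2→6; 4 (Runner) has 4→6; 5 (Runner) has 5→6.
A4 = A3; e.g. 1 (Keeper) can still go to 8. Fixed point.
Runner's attractor = {2, 4, 5, 6, 7, 10}; Keeper avoids the target exactly from the complement.

1, 3, 8, 9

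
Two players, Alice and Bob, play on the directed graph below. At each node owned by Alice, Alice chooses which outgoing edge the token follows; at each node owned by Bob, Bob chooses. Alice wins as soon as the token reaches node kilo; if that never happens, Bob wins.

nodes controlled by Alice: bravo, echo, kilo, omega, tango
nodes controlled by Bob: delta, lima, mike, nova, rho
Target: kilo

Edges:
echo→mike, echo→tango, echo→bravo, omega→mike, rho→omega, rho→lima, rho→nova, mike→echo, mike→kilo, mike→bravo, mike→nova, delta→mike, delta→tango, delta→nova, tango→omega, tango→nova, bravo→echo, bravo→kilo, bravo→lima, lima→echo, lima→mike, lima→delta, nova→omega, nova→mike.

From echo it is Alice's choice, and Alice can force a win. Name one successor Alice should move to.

bravo

A0 = {kilo}
A1: add {bravo} — bravo (Alice) has bravo→kilo.
A2: add {echo} — echo (Alice) has echo→bravo.
A3 = A2; e.g. omega (Alice) has no edge into A2. Fixed point.
From echo, successor bravo is in the attractor (rank 1); the other successors mike, tango are not.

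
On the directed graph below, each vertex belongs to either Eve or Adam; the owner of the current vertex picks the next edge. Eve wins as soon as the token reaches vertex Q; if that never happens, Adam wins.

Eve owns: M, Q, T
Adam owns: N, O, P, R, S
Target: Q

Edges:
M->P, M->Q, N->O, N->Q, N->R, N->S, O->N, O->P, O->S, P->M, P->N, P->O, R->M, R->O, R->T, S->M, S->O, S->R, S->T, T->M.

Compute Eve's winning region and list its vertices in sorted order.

M, Q, T

A0 = {Q}
A1: add {M} — M (Eve) has M→Q.
A2: add {T} — T (Eve) has T→M.
A3 = A2; e.g. N (Adam) can still go to O. Fixed point.
Eve's winning region = {M, Q, T}.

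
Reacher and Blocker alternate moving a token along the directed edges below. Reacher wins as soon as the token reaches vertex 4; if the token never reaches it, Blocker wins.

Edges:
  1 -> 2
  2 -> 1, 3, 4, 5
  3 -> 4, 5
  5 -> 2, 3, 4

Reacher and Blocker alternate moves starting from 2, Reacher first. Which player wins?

Track states (vertex, player-to-move).
A0 = {(4,Reacher), (4,Blocker)}
A1: add {(2,Reacher), (3,Reacher), (5,Reacher)}.
(2,Reacher) ∈ A1 ⇒ Reacher forces the target.

Reacher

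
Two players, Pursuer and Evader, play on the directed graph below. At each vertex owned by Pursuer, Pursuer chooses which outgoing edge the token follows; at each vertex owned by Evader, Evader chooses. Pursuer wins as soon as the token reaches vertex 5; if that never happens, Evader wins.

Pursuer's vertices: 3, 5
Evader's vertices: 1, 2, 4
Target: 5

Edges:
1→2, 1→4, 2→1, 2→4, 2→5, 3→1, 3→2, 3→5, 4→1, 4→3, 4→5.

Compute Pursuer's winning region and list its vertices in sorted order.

3, 5

A0 = {5}
A1: add {3} — 3 (Pursuer) has 3→5.
A2 = A1; e.g. 1 (Evader) can still go to 2. Fixed point.
Pursuer's winning region = {3, 5}.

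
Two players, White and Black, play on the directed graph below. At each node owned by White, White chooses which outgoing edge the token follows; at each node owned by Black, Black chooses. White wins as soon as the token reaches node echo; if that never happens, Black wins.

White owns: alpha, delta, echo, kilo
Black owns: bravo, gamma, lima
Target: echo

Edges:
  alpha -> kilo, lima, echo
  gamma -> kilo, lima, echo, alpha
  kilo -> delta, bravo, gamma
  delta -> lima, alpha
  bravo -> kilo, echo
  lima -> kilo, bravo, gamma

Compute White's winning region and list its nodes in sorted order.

alpha, bravo, delta, echo, kilo

A0 = {echo}
A1: add {alpha} — alpha (White) has alpha→echo.
A2: add {delta} — delta (White) has delta→alpha.
A3: add {kilo} — kilo (White) has kilo→delta.
A4: add {bravo} — bravo (Black): all of {kilo, echo} already in.
A5 = A4; e.g. lima (Black) can still go to gamma. Fixed point.
White's winning region = {alpha, bravo, delta, echo, kilo}.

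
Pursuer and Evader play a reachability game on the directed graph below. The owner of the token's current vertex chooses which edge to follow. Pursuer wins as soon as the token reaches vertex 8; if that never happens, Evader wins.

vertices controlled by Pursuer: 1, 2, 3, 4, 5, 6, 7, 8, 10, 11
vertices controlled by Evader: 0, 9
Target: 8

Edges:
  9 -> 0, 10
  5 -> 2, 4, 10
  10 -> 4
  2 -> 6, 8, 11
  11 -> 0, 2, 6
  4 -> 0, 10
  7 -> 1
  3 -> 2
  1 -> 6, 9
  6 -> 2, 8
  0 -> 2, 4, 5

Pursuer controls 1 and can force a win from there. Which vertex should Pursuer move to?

6

A0 = {8}
A1: add {2, 6} — 2 (Pursuer) has 2→8; 6 (Pursuer) has 6→8.
A2: add {1, 3, 5, 11} — 1 (Pursuer) has 1→6; 3 (Pursuer) has 3→2; 5 (Pursuer) has 5→2; 11 (Pursuer) has 11→2.
A3: add {7} — 7 (Pursuer) has 7→1.
A4 = A3; e.g. 0 (Evader) can still go to 4. Fixed point.
From 1, successor 6 is in the attractor (rank 1); the other successor 9 is not.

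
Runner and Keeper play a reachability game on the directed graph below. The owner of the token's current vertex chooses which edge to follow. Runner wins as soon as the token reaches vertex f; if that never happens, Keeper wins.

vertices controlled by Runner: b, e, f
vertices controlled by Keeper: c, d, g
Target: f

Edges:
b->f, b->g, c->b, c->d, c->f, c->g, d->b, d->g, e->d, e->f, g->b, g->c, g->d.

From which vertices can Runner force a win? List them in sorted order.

b, e, f

A0 = {f}
A1: add {b, e} — b (Runner) has b→f; e (Runner) has e→f.
A2 = A1; e.g. c (Keeper) can still go to d. Fixed point.
Runner's winning region = {b, e, f}.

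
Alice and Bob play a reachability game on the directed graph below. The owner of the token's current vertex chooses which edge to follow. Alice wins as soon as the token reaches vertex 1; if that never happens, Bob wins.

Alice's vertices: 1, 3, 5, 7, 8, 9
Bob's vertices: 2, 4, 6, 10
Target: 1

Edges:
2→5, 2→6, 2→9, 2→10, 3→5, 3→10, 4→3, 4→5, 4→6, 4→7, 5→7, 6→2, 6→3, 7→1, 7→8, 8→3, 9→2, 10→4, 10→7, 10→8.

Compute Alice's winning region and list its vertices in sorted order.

A0 = {1}
A1: add {7} — 7 (Alice) has 7→1.
A2: add {5} — 5 (Alice) has 5→7.
A3: add {3} — 3 (Alice) has 3→5.
A4: add {8} — 8 (Alice) has 8→3.
A5 = A4; e.g. 2 (Bob) can still go to 6. Fixed point.
Alice's winning region = {1, 3, 5, 7, 8}.

1, 3, 5, 7, 8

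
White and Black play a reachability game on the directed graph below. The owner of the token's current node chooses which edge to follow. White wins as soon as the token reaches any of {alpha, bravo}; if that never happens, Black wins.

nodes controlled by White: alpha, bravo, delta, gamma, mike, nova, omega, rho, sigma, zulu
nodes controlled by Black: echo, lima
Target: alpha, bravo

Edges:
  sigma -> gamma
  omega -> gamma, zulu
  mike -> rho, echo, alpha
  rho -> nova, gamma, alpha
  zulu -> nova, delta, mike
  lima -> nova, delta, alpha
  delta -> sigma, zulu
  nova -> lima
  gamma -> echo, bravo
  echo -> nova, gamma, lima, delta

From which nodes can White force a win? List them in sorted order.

A0 = {alpha, bravo}
A1: add {gamma, mike, rho} — rho (White) has rho→alpha; gamma (White) has gamma→bravo; mike (White) has mike→alpha.
A2: add {omega, sigma, zulu} — omega (White) has omega→gamma; sigma (White) has sigma→gamma; zulu (White) has zulu→mike.
A3: add {delta} — delta (White) has delta→sigma.
A4 = A3; e.g. nova (White) has no edge into A3. Fixed point.
White's winning region = {alpha, bravo, delta, gamma, mike, omega, rho, sigma, zulu}.

alpha, bravo, delta, gamma, mike, omega, rho, sigma, zulu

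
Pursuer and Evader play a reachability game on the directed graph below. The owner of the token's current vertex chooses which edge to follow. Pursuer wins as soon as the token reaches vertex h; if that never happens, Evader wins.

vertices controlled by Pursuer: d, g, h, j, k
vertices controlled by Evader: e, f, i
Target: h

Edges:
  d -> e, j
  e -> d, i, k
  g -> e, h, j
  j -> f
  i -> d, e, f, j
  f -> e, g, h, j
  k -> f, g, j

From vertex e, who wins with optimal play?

A0 = {h}
A1: add {g} — g (Pursuer) has g→h.
A2: add {k} — k (Pursuer) has k→g.
A3 = A2; e.g. d (Pursuer) has no edge into A2. Fixed point.
e never enters the attractor, so Evader can avoid the target forever.

Evader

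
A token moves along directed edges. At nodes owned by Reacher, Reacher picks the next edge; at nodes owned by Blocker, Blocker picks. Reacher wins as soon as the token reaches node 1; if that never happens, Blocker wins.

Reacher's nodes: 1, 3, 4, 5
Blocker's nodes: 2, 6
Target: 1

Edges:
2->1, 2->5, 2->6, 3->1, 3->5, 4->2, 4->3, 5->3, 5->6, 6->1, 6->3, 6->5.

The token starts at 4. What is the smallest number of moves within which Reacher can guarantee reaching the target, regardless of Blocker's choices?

2

A0 = {1}
A1: add {3} — 3 (Reacher) has 3→1.
A2: add {4, 5} — 4 (Reacher) has 4→3; 5 (Reacher) has 5→3.
4 enters the attractor at level 2, so Reacher can force the target in 2 moves from there.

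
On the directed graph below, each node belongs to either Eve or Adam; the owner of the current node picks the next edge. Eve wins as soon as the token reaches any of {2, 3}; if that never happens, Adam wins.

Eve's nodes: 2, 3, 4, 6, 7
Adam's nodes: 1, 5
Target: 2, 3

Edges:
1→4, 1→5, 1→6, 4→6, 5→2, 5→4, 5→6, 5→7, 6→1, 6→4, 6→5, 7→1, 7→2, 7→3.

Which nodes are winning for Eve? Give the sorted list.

2, 3, 7

A0 = {2, 3}
A1: add {7} — 7 (Eve) has 7→2.
A2 = A1; e.g. 1 (Adam) can still go to 4. Fixed point.
Eve's winning region = {2, 3, 7}.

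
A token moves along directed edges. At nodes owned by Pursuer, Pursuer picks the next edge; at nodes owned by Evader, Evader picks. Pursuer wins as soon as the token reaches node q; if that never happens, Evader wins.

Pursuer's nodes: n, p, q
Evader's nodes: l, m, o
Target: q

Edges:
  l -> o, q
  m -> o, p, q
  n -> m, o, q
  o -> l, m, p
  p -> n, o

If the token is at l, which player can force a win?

A0 = {q}
A1: add {n} — n (Pursuer) has n→q.
A2: add {p} — p (Pursuer) has p→n.
A3 = A2; e.g. l (Evader) can still go to o. Fixed point.
l never enters the attractor, so Evader can avoid the target forever.

Evader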